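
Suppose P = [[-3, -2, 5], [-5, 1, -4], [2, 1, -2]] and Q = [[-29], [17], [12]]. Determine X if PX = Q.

X = [[1], [-2], [-6]]

Left-multiplying both sides by P⁻¹ gives X = P⁻¹Q.
P has determinant -5; P⁻¹ = [[-2/5, -1/5, -3/5], [18/5, 4/5, 37/5], [7/5, 1/5, 13/5]].
X = P⁻¹Q = [[-2/5, -1/5, -3/5], [18/5, 4/5, 37/5], [7/5, 1/5, 13/5]] · [[-29], [17], [12]] = [[1], [-2], [-6]].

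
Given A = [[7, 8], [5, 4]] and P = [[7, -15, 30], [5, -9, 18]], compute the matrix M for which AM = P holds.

M = [[1, -1, 2], [0, -1, 2]]

Left-multiplying both sides by A⁻¹ gives M = A⁻¹P.
det A = -12, so A⁻¹ = [[-1/3, 2/3], [5/12, -7/12]].
M = A⁻¹P = [[-1/3, 2/3], [5/12, -7/12]] · [[7, -15, 30], [5, -9, 18]] = [[1, -1, 2], [0, -1, 2]].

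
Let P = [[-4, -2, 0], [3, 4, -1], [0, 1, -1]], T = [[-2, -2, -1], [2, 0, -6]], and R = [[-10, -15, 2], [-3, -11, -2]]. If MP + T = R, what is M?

M = [[-1, -4, 1], [-1, -3, -1]]

MP = R − T = [[-8, -13, 3], [-5, -11, 4]].
Since P sits to the right of M, M = (R − T)P⁻¹.
det P = 6; the adjugate gives P⁻¹ = [[-1/2, -1/3, 1/3], [1/2, 2/3, -2/3], [1/2, 2/3, -5/3]].
M = (R − T)P⁻¹ = [[-1, -4, 1], [-1, -3, -1]].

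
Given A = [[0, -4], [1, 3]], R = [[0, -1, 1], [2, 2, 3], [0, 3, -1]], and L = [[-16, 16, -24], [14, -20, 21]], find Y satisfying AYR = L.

Y = [[-5, 1, -5], [-4, 2, -4]]

Left-multiply by A⁻¹ and right-multiply by R⁻¹: Y = A⁻¹LR⁻¹.
det A = 4, so A⁻¹ = [[3/4, 1], [-1/4, 0]].
R has determinant 4; R⁻¹ = [[-11/4, 1/2, -5/4], [1/2, 0, 1/2], [3/2, 0, 1/2]].
A⁻¹L = [[2, -8, 3], [4, -4, 6]].
Y = (A⁻¹L)R⁻¹ = [[-5, 1, -5], [-4, 2, -4]].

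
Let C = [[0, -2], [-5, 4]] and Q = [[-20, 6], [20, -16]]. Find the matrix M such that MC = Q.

Since C sits to the right of M, M = QC⁻¹.
det C = -10, so C⁻¹ = [[-2/5, -1/5], [-1/2, 0]].
M = QC⁻¹ = [[-20, 6], [20, -16]] · [[-2/5, -1/5], [-1/2, 0]] = [[5, 4], [0, -4]].

M = [[5, 4], [0, -4]]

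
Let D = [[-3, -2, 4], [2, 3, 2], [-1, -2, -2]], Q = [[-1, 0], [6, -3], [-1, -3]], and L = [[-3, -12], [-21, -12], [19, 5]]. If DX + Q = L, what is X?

DX = L − Q = [[-2, -12], [-27, -9], [20, 8]].
Since D multiplies X on the left, X = D⁻¹(L − Q).
D has determinant -2; D⁻¹ = [[1, 6, 8], [-1, -5, -7], [1/2, 2, 5/2]].
X = D⁻¹(L − Q) = [[-4, -2], [-3, 1], [-5, -4]].

X = [[-4, -2], [-3, 1], [-5, -4]]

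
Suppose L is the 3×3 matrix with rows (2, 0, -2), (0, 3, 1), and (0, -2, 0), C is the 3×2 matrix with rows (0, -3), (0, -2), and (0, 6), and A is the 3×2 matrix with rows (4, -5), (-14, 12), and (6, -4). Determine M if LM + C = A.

M = [[-3, -2], [-3, 5], [-5, -1]]

LM = A − C = [[4, -2], [-14, 14], [6, -10]].
Left-multiplying both sides by L⁻¹ gives M = L⁻¹(A − C).
det L = 4, so L⁻¹ = [[1/2, 1, 3/2], [0, 0, -1/2], [0, 1, 3/2]].
M = L⁻¹(A − C) = [[-3, -2], [-3, 5], [-5, -1]].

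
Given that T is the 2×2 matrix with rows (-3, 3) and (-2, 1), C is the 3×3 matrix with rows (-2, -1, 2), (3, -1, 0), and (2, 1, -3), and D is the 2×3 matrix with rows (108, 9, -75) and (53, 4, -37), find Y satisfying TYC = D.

Isolating Y: multiply by T⁻¹ from the left and C⁻¹ from the right, so Y = T⁻¹DC⁻¹.
det T = 3; the adjugate gives T⁻¹ = [[1/3, -1], [2/3, -1]].
C has determinant -5; C⁻¹ = [[-3/5, 1/5, -2/5], [-9/5, -2/5, -6/5], [-1, 0, -1]].
T⁻¹D = [[-17, -1, 12], [19, 2, -13]].
Y = (T⁻¹D)C⁻¹ = [[0, -3, -4], [-2, 3, 3]].

Y = [[0, -3, -4], [-2, 3, 3]]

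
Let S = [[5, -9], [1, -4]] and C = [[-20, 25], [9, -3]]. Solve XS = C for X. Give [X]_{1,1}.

-5

Since S sits to the right of X, X = CS⁻¹.
det S = -11, so S⁻¹ = [[4/11, -9/11], [1/11, -5/11]].
X = CS⁻¹ = [[-20, 25], [9, -3]] · [[4/11, -9/11], [1/11, -5/11]] = [[-5, 5], [3, -6]].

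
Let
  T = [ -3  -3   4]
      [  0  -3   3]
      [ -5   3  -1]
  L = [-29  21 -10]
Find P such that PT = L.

P = [[3, -6, 4]]

Since T sits to the right of P, P = LT⁻¹.
det T = 3, so T⁻¹ = [[-2, 3, 1], [-5, 23/3, 3], [-5, 8, 3]].
P = LT⁻¹ = [[-29, 21, -10]] · [[-2, 3, 1], [-5, 23/3, 3], [-5, 8, 3]] = [[3, -6, 4]].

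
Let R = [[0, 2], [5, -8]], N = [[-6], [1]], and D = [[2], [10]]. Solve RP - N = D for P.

RP = D + N = [[-4], [11]].
Left-multiplying both sides by R⁻¹ gives P = R⁻¹(D + N).
det R = -10, so R⁻¹ = [[4/5, 1/5], [1/2, 0]].
P = R⁻¹(D + N) = [[-1], [-2]].

P = [[-1], [-2]]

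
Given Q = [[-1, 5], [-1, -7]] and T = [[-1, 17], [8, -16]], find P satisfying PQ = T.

P = [[2, -1], [-6, -2]]

Q is on the right of P, so right-multiply by Q⁻¹: P = TQ⁻¹.
det Q = 12; the adjugate gives Q⁻¹ = [[-7/12, -5/12], [1/12, -1/12]].
P = TQ⁻¹ = [[-1, 17], [8, -16]] · [[-7/12, -5/12], [1/12, -1/12]] = [[2, -1], [-6, -2]].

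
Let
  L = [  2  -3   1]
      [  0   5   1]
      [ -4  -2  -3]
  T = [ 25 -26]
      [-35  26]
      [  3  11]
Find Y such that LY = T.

Left-multiplying both sides by L⁻¹ gives Y = L⁻¹T.
det L = 6, so L⁻¹ = [[-13/6, -11/6, -4/3], [-2/3, -1/3, -1/3], [10/3, 8/3, 5/3]].
Y = L⁻¹T = [[-13/6, -11/6, -4/3], [-2/3, -1/3, -1/3], [10/3, 8/3, 5/3]] · [[25, -26], [-35, 26], [3, 11]] = [[6, -6], [-6, 5], [-5, 1]].

Y = [[6, -6], [-6, 5], [-5, 1]]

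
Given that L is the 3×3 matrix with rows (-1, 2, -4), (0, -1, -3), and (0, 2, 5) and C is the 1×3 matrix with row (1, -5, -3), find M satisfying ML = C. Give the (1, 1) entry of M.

-1

L is on the right of M, so right-multiply by L⁻¹: M = CL⁻¹.
L has determinant -1; L⁻¹ = [[-1, 18, 10], [0, 5, 3], [0, -2, -1]].
M = CL⁻¹ = [[1, -5, -3]] · [[-1, 18, 10], [0, 5, 3], [0, -2, -1]] = [[-1, -1, -2]].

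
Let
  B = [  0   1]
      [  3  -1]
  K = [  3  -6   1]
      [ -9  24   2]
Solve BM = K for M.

M = [[-2, 6, 1], [3, -6, 1]]

Left-multiplying both sides by B⁻¹ gives M = B⁻¹K.
B has determinant -3; B⁻¹ = [[1/3, 1/3], [1, 0]].
M = B⁻¹K = [[1/3, 1/3], [1, 0]] · [[3, -6, 1], [-9, 24, 2]] = [[-2, 6, 1], [3, -6, 1]].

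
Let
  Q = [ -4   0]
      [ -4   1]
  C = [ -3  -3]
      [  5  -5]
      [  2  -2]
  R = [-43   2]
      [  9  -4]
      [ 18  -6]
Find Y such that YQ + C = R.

YQ = R − C = [[-40, 5], [4, 1], [16, -4]].
Since Q sits to the right of Y, Y = (R − C)Q⁻¹.
det Q = -4, so Q⁻¹ = [[-1/4, 0], [-1, 1]].
Y = (R − C)Q⁻¹ = [[5, 5], [-2, 1], [0, -4]].

Y = [[5, 5], [-2, 1], [0, -4]]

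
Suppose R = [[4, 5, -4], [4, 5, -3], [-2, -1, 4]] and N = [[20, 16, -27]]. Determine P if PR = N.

Right-multiplying both sides by R⁻¹ gives P = NR⁻¹.
det R = -6, so R⁻¹ = [[-17/6, 8/3, -5/6], [5/3, -4/3, 2/3], [-1, 1, 0]].
P = NR⁻¹ = [[20, 16, -27]] · [[-17/6, 8/3, -5/6], [5/3, -4/3, 2/3], [-1, 1, 0]] = [[-3, 5, -6]].

P = [[-3, 5, -6]]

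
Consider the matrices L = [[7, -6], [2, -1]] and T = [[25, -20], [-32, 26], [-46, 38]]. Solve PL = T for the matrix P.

P = [[3, 2], [-4, -2], [-6, -2]]

Right-multiplying both sides by L⁻¹ gives P = TL⁻¹.
L has determinant 5; L⁻¹ = [[-1/5, 6/5], [-2/5, 7/5]].
P = TL⁻¹ = [[25, -20], [-32, 26], [-46, 38]] · [[-1/5, 6/5], [-2/5, 7/5]] = [[3, 2], [-4, -2], [-6, -2]].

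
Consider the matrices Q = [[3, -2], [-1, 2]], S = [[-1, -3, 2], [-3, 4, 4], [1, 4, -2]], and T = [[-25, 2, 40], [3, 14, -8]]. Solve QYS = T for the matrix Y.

Y = [[4, 3, 2], [-5, 2, -3]]

Y = Q⁻¹TS⁻¹ (apply Q⁻¹ on the left and S⁻¹ on the right).
det Q = 4, so Q⁻¹ = [[1/2, 1/2], [1/4, 3/4]].
det S = -2, so S⁻¹ = [[12, -1, 10], [1, 0, 1], [8, -1/2, 13/2]].
Q⁻¹T = [[-11, 8, 16], [-4, 11, 4]].
Y = (Q⁻¹T)S⁻¹ = [[4, 3, 2], [-5, 2, -3]].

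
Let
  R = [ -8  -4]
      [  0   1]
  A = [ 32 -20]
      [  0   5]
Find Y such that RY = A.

Left-multiplying both sides by R⁻¹ gives Y = R⁻¹A.
det R = -8, so R⁻¹ = [[-1/8, -1/2], [0, 1]].
Y = R⁻¹A = [[-1/8, -1/2], [0, 1]] · [[32, -20], [0, 5]] = [[-4, 0], [0, 5]].

Y = [[-4, 0], [0, 5]]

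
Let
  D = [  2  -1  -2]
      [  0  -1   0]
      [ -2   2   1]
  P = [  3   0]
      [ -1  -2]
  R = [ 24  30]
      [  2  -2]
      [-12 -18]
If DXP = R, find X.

X = D⁻¹RP⁻¹ (apply D⁻¹ on the left and P⁻¹ on the right).
D has determinant 2; D⁻¹ = [[-1/2, -3/2, -1], [0, -1, 0], [-1, -1, -1]].
det P = -6; the adjugate gives P⁻¹ = [[1/3, 0], [-1/6, -1/2]].
D⁻¹R = [[-3, 6], [-2, 2], [-14, -10]].
X = (D⁻¹R)P⁻¹ = [[-2, -3], [-1, -1], [-3, 5]].

X = [[-2, -3], [-1, -1], [-3, 5]]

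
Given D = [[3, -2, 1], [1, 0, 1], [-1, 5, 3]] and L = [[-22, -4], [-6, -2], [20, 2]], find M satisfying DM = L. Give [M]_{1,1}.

Left-multiplying both sides by D⁻¹ gives M = D⁻¹L.
det D = -2; the adjugate gives D⁻¹ = [[5/2, -11/2, 1], [2, -5, 1], [-5/2, 13/2, -1]].
M = D⁻¹L = [[5/2, -11/2, 1], [2, -5, 1], [-5/2, 13/2, -1]] · [[-22, -4], [-6, -2], [20, 2]] = [[-2, 3], [6, 4], [-4, -5]].

-2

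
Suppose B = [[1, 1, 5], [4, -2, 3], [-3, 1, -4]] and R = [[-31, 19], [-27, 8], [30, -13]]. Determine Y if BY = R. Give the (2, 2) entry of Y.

Left-multiplying both sides by B⁻¹ gives Y = B⁻¹R.
B has determinant 2; B⁻¹ = [[5/2, 9/2, 13/2], [7/2, 11/2, 17/2], [-1, -2, -3]].
Y = B⁻¹R = [[5/2, 9/2, 13/2], [7/2, 11/2, 17/2], [-1, -2, -3]] · [[-31, 19], [-27, 8], [30, -13]] = [[-4, -1], [-2, 0], [-5, 4]].

0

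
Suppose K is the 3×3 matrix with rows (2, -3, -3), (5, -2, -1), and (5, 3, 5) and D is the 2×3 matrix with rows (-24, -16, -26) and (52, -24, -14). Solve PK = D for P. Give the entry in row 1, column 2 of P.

2

Right-multiplying both sides by K⁻¹ gives P = DK⁻¹.
K has determinant 1; K⁻¹ = [[-7, 6, -3], [-30, 25, -13], [25, -21, 11]].
P = DK⁻¹ = [[-24, -16, -26], [52, -24, -14]] · [[-7, 6, -3], [-30, 25, -13], [25, -21, 11]] = [[-2, 2, -6], [6, 6, 2]].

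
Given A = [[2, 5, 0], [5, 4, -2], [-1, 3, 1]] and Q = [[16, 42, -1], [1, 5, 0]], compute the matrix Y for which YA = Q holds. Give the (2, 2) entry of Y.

A is on the right of Y, so right-multiply by A⁻¹: Y = QA⁻¹.
det A = 5; the adjugate gives A⁻¹ = [[2, -1, -2], [-3/5, 2/5, 4/5], [19/5, -11/5, -17/5]].
Y = QA⁻¹ = [[16, 42, -1], [1, 5, 0]] · [[2, -1, -2], [-3/5, 2/5, 4/5], [19/5, -11/5, -17/5]] = [[3, 3, 5], [-1, 1, 2]].

1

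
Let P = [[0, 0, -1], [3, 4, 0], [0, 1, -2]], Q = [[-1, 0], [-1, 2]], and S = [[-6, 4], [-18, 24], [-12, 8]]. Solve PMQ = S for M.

Isolating M: multiply by P⁻¹ from the left and Q⁻¹ from the right, so M = P⁻¹SQ⁻¹.
det P = -3, so P⁻¹ = [[8/3, 1/3, -4/3], [-2, 0, 1], [-1, 0, 0]].
det Q = -2, so Q⁻¹ = [[-1, 0], [-1/2, 1/2]].
P⁻¹S = [[-6, 8], [0, 0], [6, -4]].
M = (P⁻¹S)Q⁻¹ = [[2, 4], [0, 0], [-4, -2]].

M = [[2, 4], [0, 0], [-4, -2]]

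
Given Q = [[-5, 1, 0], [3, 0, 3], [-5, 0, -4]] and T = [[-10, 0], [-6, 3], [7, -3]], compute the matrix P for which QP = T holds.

Q is on the left of P, so left-multiply by Q⁻¹: P = Q⁻¹T.
Q has determinant -3; Q⁻¹ = [[0, -4/3, -1], [1, -20/3, -5], [0, 5/3, 1]].
P = Q⁻¹T = [[0, -4/3, -1], [1, -20/3, -5], [0, 5/3, 1]] · [[-10, 0], [-6, 3], [7, -3]] = [[1, -1], [-5, -5], [-3, 2]].

P = [[1, -1], [-5, -5], [-3, 2]]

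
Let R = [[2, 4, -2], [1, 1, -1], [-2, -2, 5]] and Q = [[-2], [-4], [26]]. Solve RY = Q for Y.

Y = [[-1], [3], [6]]

Left-multiplying both sides by R⁻¹ gives Y = R⁻¹Q.
R has determinant -6; R⁻¹ = [[-1/2, 8/3, 1/3], [1/2, -1, 0], [0, 2/3, 1/3]].
Y = R⁻¹Q = [[-1/2, 8/3, 1/3], [1/2, -1, 0], [0, 2/3, 1/3]] · [[-2], [-4], [26]] = [[-1], [3], [6]].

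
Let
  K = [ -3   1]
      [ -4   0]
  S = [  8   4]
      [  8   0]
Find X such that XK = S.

Since K sits to the right of X, X = SK⁻¹.
det K = 4; the adjugate gives K⁻¹ = [[0, -1/4], [1, -3/4]].
X = SK⁻¹ = [[8, 4], [8, 0]] · [[0, -1/4], [1, -3/4]] = [[4, -5], [0, -2]].

X = [[4, -5], [0, -2]]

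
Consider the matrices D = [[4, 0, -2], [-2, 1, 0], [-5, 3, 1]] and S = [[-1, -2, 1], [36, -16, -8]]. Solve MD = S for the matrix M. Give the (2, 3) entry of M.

Right-multiplying both sides by D⁻¹ gives M = SD⁻¹.
det D = 6, so D⁻¹ = [[1/6, -1, 1/3], [1/3, -1, 2/3], [-1/6, -2, 2/3]].
M = SD⁻¹ = [[-1, -2, 1], [36, -16, -8]] · [[1/6, -1, 1/3], [1/3, -1, 2/3], [-1/6, -2, 2/3]] = [[-1, 1, -1], [2, -4, -4]].

-4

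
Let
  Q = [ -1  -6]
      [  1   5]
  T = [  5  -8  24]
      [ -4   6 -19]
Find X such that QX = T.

Q is on the left of X, so left-multiply by Q⁻¹: X = Q⁻¹T.
det Q = 1; the adjugate gives Q⁻¹ = [[5, 6], [-1, -1]].
X = Q⁻¹T = [[5, 6], [-1, -1]] · [[5, -8, 24], [-4, 6, -19]] = [[1, -4, 6], [-1, 2, -5]].

X = [[1, -4, 6], [-1, 2, -5]]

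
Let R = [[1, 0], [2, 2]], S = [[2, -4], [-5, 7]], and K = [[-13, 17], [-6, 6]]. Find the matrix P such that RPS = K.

P = [[1, 3], [0, -2]]

Left-multiply by R⁻¹ and right-multiply by S⁻¹: P = R⁻¹KS⁻¹.
det R = 2, so R⁻¹ = [[1, 0], [-1, 1/2]].
S has determinant -6; S⁻¹ = [[-7/6, -2/3], [-5/6, -1/3]].
R⁻¹K = [[-13, 17], [10, -14]].
P = (R⁻¹K)S⁻¹ = [[1, 3], [0, -2]].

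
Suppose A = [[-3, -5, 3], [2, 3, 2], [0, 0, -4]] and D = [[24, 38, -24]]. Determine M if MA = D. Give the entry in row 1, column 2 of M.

Right-multiplying both sides by A⁻¹ gives M = DA⁻¹.
det A = -4; the adjugate gives A⁻¹ = [[3, 5, 19/4], [-2, -3, -3], [0, 0, -1/4]].
M = DA⁻¹ = [[24, 38, -24]] · [[3, 5, 19/4], [-2, -3, -3], [0, 0, -1/4]] = [[-4, 6, 6]].

6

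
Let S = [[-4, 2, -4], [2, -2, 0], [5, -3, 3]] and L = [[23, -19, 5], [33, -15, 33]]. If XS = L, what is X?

S is on the right of X, so right-multiply by S⁻¹: X = LS⁻¹.
det S = -4, so S⁻¹ = [[3/2, -3/2, 2], [3/2, -2, 2], [-1, 1/2, -1]].
X = LS⁻¹ = [[23, -19, 5], [33, -15, 33]] · [[3/2, -3/2, 2], [3/2, -2, 2], [-1, 1/2, -1]] = [[1, 6, 3], [-6, -3, 3]].

X = [[1, 6, 3], [-6, -3, 3]]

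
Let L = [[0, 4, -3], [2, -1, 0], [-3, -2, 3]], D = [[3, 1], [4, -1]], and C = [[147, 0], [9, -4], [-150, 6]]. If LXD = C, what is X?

X = [[1, 3], [3, 3], [-3, -3]]

Isolating X: multiply by L⁻¹ from the left and D⁻¹ from the right, so X = L⁻¹CD⁻¹.
det L = -3; the adjugate gives L⁻¹ = [[1, 2, 1], [2, 3, 2], [7/3, 4, 8/3]].
D has determinant -7; D⁻¹ = [[1/7, 1/7], [4/7, -3/7]].
L⁻¹C = [[15, -2], [21, 0], [-21, 0]].
X = (L⁻¹C)D⁻¹ = [[1, 3], [3, 3], [-3, -3]].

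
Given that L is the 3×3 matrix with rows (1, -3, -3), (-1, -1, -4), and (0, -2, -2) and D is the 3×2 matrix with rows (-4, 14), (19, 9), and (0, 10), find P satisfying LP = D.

P = [[-4, -1], [5, -4], [-5, -1]]

L is on the left of P, so left-multiply by L⁻¹: P = L⁻¹D.
det L = -6, so L⁻¹ = [[1, 0, -3/2], [1/3, 1/3, -7/6], [-1/3, -1/3, 2/3]].
P = L⁻¹D = [[1, 0, -3/2], [1/3, 1/3, -7/6], [-1/3, -1/3, 2/3]] · [[-4, 14], [19, 9], [0, 10]] = [[-4, -1], [5, -4], [-5, -1]].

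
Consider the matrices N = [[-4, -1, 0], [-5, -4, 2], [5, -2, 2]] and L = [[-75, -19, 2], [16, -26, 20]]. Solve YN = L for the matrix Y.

Y = [[5, 6, -5], [-4, 5, 5]]

N is on the right of Y, so right-multiply by N⁻¹: Y = LN⁻¹.
det N = -4; the adjugate gives N⁻¹ = [[1, -1/2, 1/2], [-5, 2, -2], [-15/2, 13/4, -11/4]].
Y = LN⁻¹ = [[-75, -19, 2], [16, -26, 20]] · [[1, -1/2, 1/2], [-5, 2, -2], [-15/2, 13/4, -11/4]] = [[5, 6, -5], [-4, 5, 5]].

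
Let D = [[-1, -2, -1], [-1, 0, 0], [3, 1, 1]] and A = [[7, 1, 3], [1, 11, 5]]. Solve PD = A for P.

Right-multiplying both sides by D⁻¹ gives P = AD⁻¹.
det D = -1; the adjugate gives D⁻¹ = [[0, -1, 0], [-1, -2, -1], [1, 5, 2]].
P = AD⁻¹ = [[7, 1, 3], [1, 11, 5]] · [[0, -1, 0], [-1, -2, -1], [1, 5, 2]] = [[2, 6, 5], [-6, 2, -1]].

P = [[2, 6, 5], [-6, 2, -1]]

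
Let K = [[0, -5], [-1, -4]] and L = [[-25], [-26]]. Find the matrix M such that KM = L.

M = [[6], [5]]

Since K multiplies M on the left, M = K⁻¹L.
det K = -5, so K⁻¹ = [[4/5, -1], [-1/5, 0]].
M = K⁻¹L = [[4/5, -1], [-1/5, 0]] · [[-25], [-26]] = [[6], [5]].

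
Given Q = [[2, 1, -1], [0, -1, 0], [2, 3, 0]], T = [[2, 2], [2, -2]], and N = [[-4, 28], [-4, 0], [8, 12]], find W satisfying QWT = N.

W = [[1, -2], [1, 1], [-3, 5]]

Isolating W: multiply by Q⁻¹ from the left and T⁻¹ from the right, so W = Q⁻¹NT⁻¹.
det Q = -2; the adjugate gives Q⁻¹ = [[0, 3/2, 1/2], [0, -1, 0], [-1, 2, 1]].
det T = -8, so T⁻¹ = [[1/4, 1/4], [1/4, -1/4]].
Q⁻¹N = [[-2, 6], [4, 0], [4, -16]].
W = (Q⁻¹N)T⁻¹ = [[1, -2], [1, 1], [-3, 5]].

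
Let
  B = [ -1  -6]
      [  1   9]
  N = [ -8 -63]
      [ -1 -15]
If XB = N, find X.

X = [[3, -5], [-2, -3]]

Right-multiplying both sides by B⁻¹ gives X = NB⁻¹.
B has determinant -3; B⁻¹ = [[-3, -2], [1/3, 1/3]].
X = NB⁻¹ = [[-8, -63], [-1, -15]] · [[-3, -2], [1/3, 1/3]] = [[3, -5], [-2, -3]].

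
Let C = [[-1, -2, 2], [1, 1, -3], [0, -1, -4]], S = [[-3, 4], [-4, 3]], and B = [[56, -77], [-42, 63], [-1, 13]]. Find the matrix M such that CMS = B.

M = [[4, -1], [5, 1], [-3, 1]]

Left-multiply by C⁻¹ and right-multiply by S⁻¹: M = C⁻¹BS⁻¹.
C has determinant -3; C⁻¹ = [[7/3, 10/3, -4/3], [-4/3, -4/3, 1/3], [1/3, 1/3, -1/3]].
det S = 7; the adjugate gives S⁻¹ = [[3/7, -4/7], [4/7, -3/7]].
C⁻¹B = [[-8, 13], [-19, 23], [5, -9]].
M = (C⁻¹B)S⁻¹ = [[4, -1], [5, 1], [-3, 1]].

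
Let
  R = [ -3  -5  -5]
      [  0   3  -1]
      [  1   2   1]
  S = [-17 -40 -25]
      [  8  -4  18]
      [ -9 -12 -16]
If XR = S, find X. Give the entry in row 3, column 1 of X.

Right-multiplying both sides by R⁻¹ gives X = SR⁻¹.
R has determinant 5; R⁻¹ = [[1, -1, 4], [-1/5, 2/5, -3/5], [-3/5, 1/5, -9/5]].
X = SR⁻¹ = [[-17, -40, -25], [8, -4, 18], [-9, -12, -16]] · [[1, -1, 4], [-1/5, 2/5, -3/5], [-3/5, 1/5, -9/5]] = [[6, -4, 1], [-2, -6, 2], [3, 1, 0]].

3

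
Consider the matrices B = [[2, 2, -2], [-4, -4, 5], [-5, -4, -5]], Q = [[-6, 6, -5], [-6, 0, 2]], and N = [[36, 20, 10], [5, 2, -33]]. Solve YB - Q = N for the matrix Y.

YB = N + Q = [[30, 26, 5], [-1, 2, -31]].
Since B sits to the right of Y, Y = (N + Q)B⁻¹.
det B = -2; the adjugate gives B⁻¹ = [[-20, -9, -1], [45/2, 10, 1], [2, 1, 0]].
Y = (N + Q)B⁻¹ = [[-5, -5, -4], [3, -2, 3]].

Y = [[-5, -5, -4], [3, -2, 3]]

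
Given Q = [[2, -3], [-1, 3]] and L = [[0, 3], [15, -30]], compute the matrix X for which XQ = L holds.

X = [[1, 2], [5, -5]]

Since Q sits to the right of X, X = LQ⁻¹.
det Q = 3; the adjugate gives Q⁻¹ = [[1, 1], [1/3, 2/3]].
X = LQ⁻¹ = [[0, 3], [15, -30]] · [[1, 1], [1/3, 2/3]] = [[1, 2], [5, -5]].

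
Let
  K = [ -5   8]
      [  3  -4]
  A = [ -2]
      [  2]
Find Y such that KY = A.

Y = [[2], [1]]

K is on the left of Y, so left-multiply by K⁻¹: Y = K⁻¹A.
K has determinant -4; K⁻¹ = [[1, 2], [3/4, 5/4]].
Y = K⁻¹A = [[1, 2], [3/4, 5/4]] · [[-2], [2]] = [[2], [1]].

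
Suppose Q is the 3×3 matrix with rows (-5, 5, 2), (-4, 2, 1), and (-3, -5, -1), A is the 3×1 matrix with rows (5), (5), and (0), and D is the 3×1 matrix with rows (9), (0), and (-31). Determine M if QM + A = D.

QM = D − A = [[4], [-5], [-31]].
Since Q multiplies M on the left, M = Q⁻¹(D − A).
det Q = 2; the adjugate gives Q⁻¹ = [[3/2, -5/2, 1/2], [-7/2, 11/2, -3/2], [13, -20, 5]].
M = Q⁻¹(D − A) = [[3], [5], [-3]].

M = [[3], [5], [-3]]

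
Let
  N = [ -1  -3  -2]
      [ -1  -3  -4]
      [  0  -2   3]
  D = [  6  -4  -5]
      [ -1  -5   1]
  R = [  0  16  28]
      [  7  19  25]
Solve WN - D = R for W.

WN = R + D = [[6, 12, 23], [6, 14, 26]].
N is on the right of W, so right-multiply by N⁻¹: W = (R + D)N⁻¹.
N has determinant 4; N⁻¹ = [[-17/4, 13/4, 3/2], [3/4, -3/4, -1/2], [1/2, -1/2, 0]].
W = (R + D)N⁻¹ = [[-5, -1, 3], [-2, -4, 2]].

W = [[-5, -1, 3], [-2, -4, 2]]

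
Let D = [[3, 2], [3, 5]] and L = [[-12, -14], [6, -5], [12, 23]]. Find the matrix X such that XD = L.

X = [[-2, -2], [5, -3], [-1, 5]]

Since D sits to the right of X, X = LD⁻¹.
det D = 9, so D⁻¹ = [[5/9, -2/9], [-1/3, 1/3]].
X = LD⁻¹ = [[-12, -14], [6, -5], [12, 23]] · [[5/9, -2/9], [-1/3, 1/3]] = [[-2, -2], [5, -3], [-1, 5]].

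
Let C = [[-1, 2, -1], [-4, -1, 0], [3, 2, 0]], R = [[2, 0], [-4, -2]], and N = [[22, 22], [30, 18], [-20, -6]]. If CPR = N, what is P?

P = [[2, 3], [-5, -3], [-1, 2]]

P = C⁻¹NR⁻¹ (apply C⁻¹ on the left and R⁻¹ on the right).
det C = 5; the adjugate gives C⁻¹ = [[0, -2/5, -1/5], [0, 3/5, 4/5], [-1, 8/5, 9/5]].
det R = -4; the adjugate gives R⁻¹ = [[1/2, 0], [-1, -1/2]].
C⁻¹N = [[-8, -6], [2, 6], [-10, -4]].
P = (C⁻¹N)R⁻¹ = [[2, 3], [-5, -3], [-1, 2]].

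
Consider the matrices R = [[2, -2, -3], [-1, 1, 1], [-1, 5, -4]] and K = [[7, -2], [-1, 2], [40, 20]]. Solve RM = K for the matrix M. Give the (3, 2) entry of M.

-2

Left-multiplying both sides by R⁻¹ gives M = R⁻¹K.
R has determinant 4; R⁻¹ = [[-9/4, -23/4, 1/4], [-5/4, -11/4, 1/4], [-1, -2, 0]].
M = R⁻¹K = [[-9/4, -23/4, 1/4], [-5/4, -11/4, 1/4], [-1, -2, 0]] · [[7, -2], [-1, 2], [40, 20]] = [[0, -2], [4, 2], [-5, -2]].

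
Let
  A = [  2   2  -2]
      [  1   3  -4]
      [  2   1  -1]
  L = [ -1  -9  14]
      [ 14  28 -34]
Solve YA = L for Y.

Y = [[4, -5, -2], [6, 6, -2]]

Right-multiplying both sides by A⁻¹ gives Y = LA⁻¹.
A has determinant -2; A⁻¹ = [[-1/2, 0, 1], [7/2, -1, -3], [5/2, -1, -2]].
Y = LA⁻¹ = [[-1, -9, 14], [14, 28, -34]] · [[-1/2, 0, 1], [7/2, -1, -3], [5/2, -1, -2]] = [[4, -5, -2], [6, 6, -2]].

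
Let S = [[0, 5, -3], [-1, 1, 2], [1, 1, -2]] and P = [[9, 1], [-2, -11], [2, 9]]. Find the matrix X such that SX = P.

S is on the left of X, so left-multiply by S⁻¹: X = S⁻¹P.
det S = 6, so S⁻¹ = [[-2/3, 7/6, 13/6], [0, 1/2, 1/2], [-1/3, 5/6, 5/6]].
X = S⁻¹P = [[-2/3, 7/6, 13/6], [0, 1/2, 1/2], [-1/3, 5/6, 5/6]] · [[9, 1], [-2, -11], [2, 9]] = [[-4, 6], [0, -1], [-3, -2]].

X = [[-4, 6], [0, -1], [-3, -2]]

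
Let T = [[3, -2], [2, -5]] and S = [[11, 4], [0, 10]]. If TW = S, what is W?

W = [[5, 0], [2, -2]]

Left-multiplying both sides by T⁻¹ gives W = T⁻¹S.
T has determinant -11; T⁻¹ = [[5/11, -2/11], [2/11, -3/11]].
W = T⁻¹S = [[5/11, -2/11], [2/11, -3/11]] · [[11, 4], [0, 10]] = [[5, 0], [2, -2]].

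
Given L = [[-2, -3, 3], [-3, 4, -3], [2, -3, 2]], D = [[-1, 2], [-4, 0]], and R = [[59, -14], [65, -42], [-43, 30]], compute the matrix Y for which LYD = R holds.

Y = [[5, 5], [-3, 1], [-2, 0]]

Isolating Y: multiply by L⁻¹ from the left and D⁻¹ from the right, so Y = L⁻¹RD⁻¹.
det L = 5; the adjugate gives L⁻¹ = [[-1/5, -3/5, -3/5], [0, -2, -3], [1/5, -12/5, -17/5]].
det D = 8; the adjugate gives D⁻¹ = [[0, -1/4], [1/2, -1/8]].
L⁻¹R = [[-25, 10], [-1, -6], [2, -4]].
Y = (L⁻¹R)D⁻¹ = [[5, 5], [-3, 1], [-2, 0]].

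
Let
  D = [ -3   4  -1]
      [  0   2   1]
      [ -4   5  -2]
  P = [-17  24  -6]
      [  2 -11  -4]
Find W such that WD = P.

W = [[3, 1, 2], [-2, -4, 1]]

Since D sits to the right of W, W = PD⁻¹.
det D = 3, so D⁻¹ = [[-3, 1, 2], [-4/3, 2/3, 1], [8/3, -1/3, -2]].
W = PD⁻¹ = [[-17, 24, -6], [2, -11, -4]] · [[-3, 1, 2], [-4/3, 2/3, 1], [8/3, -1/3, -2]] = [[3, 1, 2], [-2, -4, 1]].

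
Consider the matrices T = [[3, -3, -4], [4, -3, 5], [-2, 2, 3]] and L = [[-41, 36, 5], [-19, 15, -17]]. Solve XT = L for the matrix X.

Right-multiplying both sides by T⁻¹ gives X = LT⁻¹.
T has determinant 1; T⁻¹ = [[-19, 1, -27], [-22, 1, -31], [2, 0, 3]].
X = LT⁻¹ = [[-41, 36, 5], [-19, 15, -17]] · [[-19, 1, -27], [-22, 1, -31], [2, 0, 3]] = [[-3, -5, 6], [-3, -4, -3]].

X = [[-3, -5, 6], [-3, -4, -3]]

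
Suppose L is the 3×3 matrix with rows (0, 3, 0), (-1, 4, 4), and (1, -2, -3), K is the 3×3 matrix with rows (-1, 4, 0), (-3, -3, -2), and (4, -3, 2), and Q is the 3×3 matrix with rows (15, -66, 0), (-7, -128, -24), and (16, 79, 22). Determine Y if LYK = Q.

Y = L⁻¹QK⁻¹ (apply L⁻¹ on the left and K⁻¹ on the right).
det L = 3, so L⁻¹ = [[-4/3, 3, 4], [1/3, 0, 0], [-2/3, 1, 1]].
K has determinant 4; K⁻¹ = [[-3, -2, -2], [-1/2, -1/2, -1/2], [21/4, 13/4, 15/4]].
L⁻¹Q = [[23, 20, 16], [5, -22, 0], [-1, -5, -2]].
Y = (L⁻¹Q)K⁻¹ = [[5, -4, 4], [-4, 1, 1], [-5, -2, -3]].

Y = [[5, -4, 4], [-4, 1, 1], [-5, -2, -3]]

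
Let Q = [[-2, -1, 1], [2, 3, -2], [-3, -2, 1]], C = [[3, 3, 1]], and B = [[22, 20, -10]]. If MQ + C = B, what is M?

M = [[-2, 3, -3]]

MQ = B − C = [[19, 17, -11]].
Q is on the right of M, so right-multiply by Q⁻¹: M = (B − C)Q⁻¹.
Q has determinant 3; Q⁻¹ = [[-1/3, -1/3, -1/3], [4/3, 1/3, -2/3], [5/3, -1/3, -4/3]].
M = (B − C)Q⁻¹ = [[-2, 3, -3]].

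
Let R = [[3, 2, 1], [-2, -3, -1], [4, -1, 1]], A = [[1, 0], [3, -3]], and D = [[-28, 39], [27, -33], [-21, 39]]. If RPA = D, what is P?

P = R⁻¹DA⁻¹ (apply R⁻¹ on the left and A⁻¹ on the right).
det R = -2, so R⁻¹ = [[2, 3/2, -1/2], [1, 1/2, -1/2], [-7, -11/2, 5/2]].
A has determinant -3; A⁻¹ = [[1, 0], [1, -1/3]].
R⁻¹D = [[-5, 9], [-4, 3], [-5, 6]].
P = (R⁻¹D)A⁻¹ = [[4, -3], [-1, -1], [1, -2]].

P = [[4, -3], [-1, -1], [1, -2]]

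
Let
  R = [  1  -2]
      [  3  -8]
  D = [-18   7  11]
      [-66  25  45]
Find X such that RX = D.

Left-multiplying both sides by R⁻¹ gives X = R⁻¹D.
R has determinant -2; R⁻¹ = [[4, -1], [3/2, -1/2]].
X = R⁻¹D = [[4, -1], [3/2, -1/2]] · [[-18, 7, 11], [-66, 25, 45]] = [[-6, 3, -1], [6, -2, -6]].

X = [[-6, 3, -1], [6, -2, -6]]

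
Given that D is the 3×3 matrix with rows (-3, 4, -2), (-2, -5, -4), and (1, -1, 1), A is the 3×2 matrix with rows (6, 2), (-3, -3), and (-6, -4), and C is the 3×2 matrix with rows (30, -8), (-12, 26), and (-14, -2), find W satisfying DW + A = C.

DW = C − A = [[24, -10], [-9, 29], [-8, 2]].
D is on the left of W, so left-multiply by D⁻¹: W = D⁻¹(C − A).
det D = 5; the adjugate gives D⁻¹ = [[-9/5, -2/5, -26/5], [-2/5, -1/5, -8/5], [7/5, 1/5, 23/5]].
W = D⁻¹(C − A) = [[2, -4], [5, -5], [-5, 1]].

W = [[2, -4], [5, -5], [-5, 1]]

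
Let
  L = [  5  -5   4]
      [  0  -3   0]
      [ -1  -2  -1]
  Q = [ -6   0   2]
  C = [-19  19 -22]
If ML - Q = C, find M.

ML = C + Q = [[-25, 19, -20]].
Right-multiplying both sides by L⁻¹ gives M = (C + Q)L⁻¹.
det L = 3; the adjugate gives L⁻¹ = [[1, -13/3, 4], [0, -1/3, 0], [-1, 5, -5]].
M = (C + Q)L⁻¹ = [[-5, 2, 0]].

M = [[-5, 2, 0]]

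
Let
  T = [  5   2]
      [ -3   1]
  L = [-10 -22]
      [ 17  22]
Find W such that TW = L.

T is on the left of W, so left-multiply by T⁻¹: W = T⁻¹L.
det T = 11, so T⁻¹ = [[1/11, -2/11], [3/11, 5/11]].
W = T⁻¹L = [[1/11, -2/11], [3/11, 5/11]] · [[-10, -22], [17, 22]] = [[-4, -6], [5, 4]].

W = [[-4, -6], [5, 4]]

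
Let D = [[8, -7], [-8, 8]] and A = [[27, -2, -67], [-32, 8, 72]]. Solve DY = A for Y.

Left-multiplying both sides by D⁻¹ gives Y = D⁻¹A.
D has determinant 8; D⁻¹ = [[1, 7/8], [1, 1]].
Y = D⁻¹A = [[1, 7/8], [1, 1]] · [[27, -2, -67], [-32, 8, 72]] = [[-1, 5, -4], [-5, 6, 5]].

Y = [[-1, 5, -4], [-5, 6, 5]]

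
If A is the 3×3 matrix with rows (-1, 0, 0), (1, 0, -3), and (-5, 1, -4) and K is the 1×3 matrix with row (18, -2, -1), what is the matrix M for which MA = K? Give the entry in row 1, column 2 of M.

Right-multiplying both sides by A⁻¹ gives M = KA⁻¹.
A has determinant -3; A⁻¹ = [[-1, 0, 0], [-19/3, -4/3, 1], [-1/3, -1/3, 0]].
M = KA⁻¹ = [[18, -2, -1]] · [[-1, 0, 0], [-19/3, -4/3, 1], [-1/3, -1/3, 0]] = [[-5, 3, -2]].

3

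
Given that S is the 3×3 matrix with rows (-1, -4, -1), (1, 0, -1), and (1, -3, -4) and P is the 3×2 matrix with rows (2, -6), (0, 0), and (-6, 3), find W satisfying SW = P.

S is on the left of W, so left-multiply by S⁻¹: W = S⁻¹P.
S has determinant -6; S⁻¹ = [[1/2, 13/6, -2/3], [-1/2, -5/6, 1/3], [1/2, 7/6, -2/3]].
W = S⁻¹P = [[1/2, 13/6, -2/3], [-1/2, -5/6, 1/3], [1/2, 7/6, -2/3]] · [[2, -6], [0, 0], [-6, 3]] = [[5, -5], [-3, 4], [5, -5]].

W = [[5, -5], [-3, 4], [5, -5]]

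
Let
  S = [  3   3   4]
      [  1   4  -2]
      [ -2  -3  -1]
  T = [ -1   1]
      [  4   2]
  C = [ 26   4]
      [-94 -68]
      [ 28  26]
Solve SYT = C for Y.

Isolating Y: multiply by S⁻¹ from the left and T⁻¹ from the right, so Y = S⁻¹CT⁻¹.
S has determinant 5; S⁻¹ = [[-2, -9/5, -22/5], [1, 1, 2], [1, 3/5, 9/5]].
det T = -6; the adjugate gives T⁻¹ = [[-1/3, 1/6], [2/3, 1/6]].
S⁻¹C = [[-6, 0], [-12, -12], [20, 10]].
Y = (S⁻¹C)T⁻¹ = [[2, -1], [-4, -4], [0, 5]].

Y = [[2, -1], [-4, -4], [0, 5]]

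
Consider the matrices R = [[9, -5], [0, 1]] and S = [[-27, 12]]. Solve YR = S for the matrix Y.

Right-multiplying both sides by R⁻¹ gives Y = SR⁻¹.
R has determinant 9; R⁻¹ = [[1/9, 5/9], [0, 1]].
Y = SR⁻¹ = [[-27, 12]] · [[1/9, 5/9], [0, 1]] = [[-3, -3]].

Y = [[-3, -3]]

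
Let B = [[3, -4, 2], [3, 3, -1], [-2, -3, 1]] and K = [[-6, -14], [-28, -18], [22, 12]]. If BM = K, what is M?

B is on the left of M, so left-multiply by B⁻¹: M = B⁻¹K.
det B = -2, so B⁻¹ = [[0, 1, 1], [1/2, -7/2, -9/2], [3/2, -17/2, -21/2]].
M = B⁻¹K = [[0, 1, 1], [1/2, -7/2, -9/2], [3/2, -17/2, -21/2]] · [[-6, -14], [-28, -18], [22, 12]] = [[-6, -6], [-4, 2], [-2, 6]].

M = [[-6, -6], [-4, 2], [-2, 6]]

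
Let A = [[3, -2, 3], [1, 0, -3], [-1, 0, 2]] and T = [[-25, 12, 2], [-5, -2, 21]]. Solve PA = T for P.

A is on the right of P, so right-multiply by A⁻¹: P = TA⁻¹.
det A = -2; the adjugate gives A⁻¹ = [[0, -2, -3], [-1/2, -9/2, -6], [0, -1, -1]].
P = TA⁻¹ = [[-25, 12, 2], [-5, -2, 21]] · [[0, -2, -3], [-1/2, -9/2, -6], [0, -1, -1]] = [[-6, -6, 1], [1, -2, 6]].

P = [[-6, -6, 1], [1, -2, 6]]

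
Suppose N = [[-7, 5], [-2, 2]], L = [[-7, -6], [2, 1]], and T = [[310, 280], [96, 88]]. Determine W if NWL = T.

W = [[5, 0], [-3, -4]]

W = N⁻¹TL⁻¹ (apply N⁻¹ on the left and L⁻¹ on the right).
det N = -4; the adjugate gives N⁻¹ = [[-1/2, 5/4], [-1/2, 7/4]].
det L = 5; the adjugate gives L⁻¹ = [[1/5, 6/5], [-2/5, -7/5]].
N⁻¹T = [[-35, -30], [13, 14]].
W = (N⁻¹T)L⁻¹ = [[5, 0], [-3, -4]].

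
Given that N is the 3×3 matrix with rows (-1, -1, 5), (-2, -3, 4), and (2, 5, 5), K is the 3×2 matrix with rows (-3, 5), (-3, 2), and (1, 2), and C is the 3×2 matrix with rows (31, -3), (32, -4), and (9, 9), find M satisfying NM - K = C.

M = [[0, 3], [-3, 0], [5, 1]]

NM = C + K = [[28, 2], [29, -2], [10, 11]].
Left-multiplying both sides by N⁻¹ gives M = N⁻¹(C + K).
det N = -3, so N⁻¹ = [[35/3, -10, -11/3], [-6, 5, 2], [4/3, -1, -1/3]].
M = N⁻¹(C + K) = [[0, 3], [-3, 0], [5, 1]].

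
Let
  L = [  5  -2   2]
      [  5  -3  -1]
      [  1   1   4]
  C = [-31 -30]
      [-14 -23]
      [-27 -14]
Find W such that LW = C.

Since L multiplies W on the left, W = L⁻¹C.
L has determinant 3; L⁻¹ = [[-11/3, 10/3, 8/3], [-7, 6, 5], [8/3, -7/3, -5/3]].
W = L⁻¹C = [[-11/3, 10/3, 8/3], [-7, 6, 5], [8/3, -7/3, -5/3]] · [[-31, -30], [-14, -23], [-27, -14]] = [[-5, -4], [-2, 2], [-5, -3]].

W = [[-5, -4], [-2, 2], [-5, -3]]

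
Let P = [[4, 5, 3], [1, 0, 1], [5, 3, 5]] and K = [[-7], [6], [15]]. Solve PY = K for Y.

Y = [[0], [-5], [6]]

Left-multiplying both sides by P⁻¹ gives Y = P⁻¹K.
P has determinant -3; P⁻¹ = [[1, 16/3, -5/3], [0, -5/3, 1/3], [-1, -13/3, 5/3]].
Y = P⁻¹K = [[1, 16/3, -5/3], [0, -5/3, 1/3], [-1, -13/3, 5/3]] · [[-7], [6], [15]] = [[0], [-5], [6]].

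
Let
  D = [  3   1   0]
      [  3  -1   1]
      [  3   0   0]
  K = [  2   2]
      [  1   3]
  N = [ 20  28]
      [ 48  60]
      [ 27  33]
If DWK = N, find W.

Isolating W: multiply by D⁻¹ from the left and K⁻¹ from the right, so W = D⁻¹NK⁻¹.
det D = 3; the adjugate gives D⁻¹ = [[0, 0, 1/3], [1, 0, -1], [1, 1, -2]].
det K = 4, so K⁻¹ = [[3/4, -1/2], [-1/4, 1/2]].
D⁻¹N = [[9, 11], [-7, -5], [14, 22]].
W = (D⁻¹N)K⁻¹ = [[4, 1], [-4, 1], [5, 4]].

W = [[4, 1], [-4, 1], [5, 4]]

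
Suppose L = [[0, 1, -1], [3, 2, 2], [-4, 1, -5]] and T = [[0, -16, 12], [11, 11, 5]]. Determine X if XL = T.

X = [[-5, -4, -3], [0, 5, 1]]

L is on the right of X, so right-multiply by L⁻¹: X = TL⁻¹.
L has determinant -4; L⁻¹ = [[3, -1, -1], [-7/4, 1, 3/4], [-11/4, 1, 3/4]].
X = TL⁻¹ = [[0, -16, 12], [11, 11, 5]] · [[3, -1, -1], [-7/4, 1, 3/4], [-11/4, 1, 3/4]] = [[-5, -4, -3], [0, 5, 1]].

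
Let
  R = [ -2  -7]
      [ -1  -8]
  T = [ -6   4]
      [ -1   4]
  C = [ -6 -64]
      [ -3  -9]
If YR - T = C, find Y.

YR = C + T = [[-12, -60], [-4, -5]].
Since R sits to the right of Y, Y = (C + T)R⁻¹.
det R = 9, so R⁻¹ = [[-8/9, 7/9], [1/9, -2/9]].
Y = (C + T)R⁻¹ = [[4, 4], [3, -2]].

Y = [[4, 4], [3, -2]]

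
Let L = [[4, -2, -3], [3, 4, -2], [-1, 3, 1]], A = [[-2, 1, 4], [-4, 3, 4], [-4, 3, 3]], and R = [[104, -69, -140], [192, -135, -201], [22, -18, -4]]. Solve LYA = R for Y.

Left-multiply by L⁻¹ and right-multiply by A⁻¹: Y = L⁻¹RA⁻¹.
det L = 3; the adjugate gives L⁻¹ = [[10/3, -7/3, 16/3], [-1/3, 1/3, -1/3], [13/3, -10/3, 22/3]].
A has determinant 2; A⁻¹ = [[-3/2, 9/2, -4], [-2, 5, -4], [0, 1, -1]].
L⁻¹R = [[16, -11, -19], [22, -16, -19], [-28, 19, 34]].
Y = (L⁻¹R)A⁻¹ = [[-2, -2, -1], [-1, 0, -5], [4, 3, 2]].

Y = [[-2, -2, -1], [-1, 0, -5], [4, 3, 2]]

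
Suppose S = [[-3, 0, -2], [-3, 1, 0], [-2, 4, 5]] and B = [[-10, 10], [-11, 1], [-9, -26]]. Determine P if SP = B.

P = [[4, -2], [1, -5], [-1, -2]]

Left-multiplying both sides by S⁻¹ gives P = S⁻¹B.
det S = 5, so S⁻¹ = [[1, -8/5, 2/5], [3, -19/5, 6/5], [-2, 12/5, -3/5]].
P = S⁻¹B = [[1, -8/5, 2/5], [3, -19/5, 6/5], [-2, 12/5, -3/5]] · [[-10, 10], [-11, 1], [-9, -26]] = [[4, -2], [1, -5], [-1, -2]].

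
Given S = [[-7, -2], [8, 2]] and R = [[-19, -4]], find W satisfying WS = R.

W = [[-3, -5]]

Right-multiplying both sides by S⁻¹ gives W = RS⁻¹.
S has determinant 2; S⁻¹ = [[1, 1], [-4, -7/2]].
W = RS⁻¹ = [[-19, -4]] · [[1, 1], [-4, -7/2]] = [[-3, -5]].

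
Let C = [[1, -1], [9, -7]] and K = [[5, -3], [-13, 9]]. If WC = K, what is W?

W = [[-4, 1], [5, -2]]

C is on the right of W, so right-multiply by C⁻¹: W = KC⁻¹.
det C = 2; the adjugate gives C⁻¹ = [[-7/2, 1/2], [-9/2, 1/2]].
W = KC⁻¹ = [[5, -3], [-13, 9]] · [[-7/2, 1/2], [-9/2, 1/2]] = [[-4, 1], [5, -2]].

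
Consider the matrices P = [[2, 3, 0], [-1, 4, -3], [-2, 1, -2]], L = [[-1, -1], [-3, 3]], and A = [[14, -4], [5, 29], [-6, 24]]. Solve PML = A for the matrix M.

M = [[2, -3], [-3, 1], [1, 1]]

Isolating M: multiply by P⁻¹ from the left and L⁻¹ from the right, so M = P⁻¹AL⁻¹.
P has determinant 2; P⁻¹ = [[-5/2, 3, -9/2], [2, -2, 3], [7/2, -4, 11/2]].
L has determinant -6; L⁻¹ = [[-1/2, -1/6], [-1/2, 1/6]].
P⁻¹A = [[7, -11], [0, 6], [-4, 2]].
M = (P⁻¹A)L⁻¹ = [[2, -3], [-3, 1], [1, 1]].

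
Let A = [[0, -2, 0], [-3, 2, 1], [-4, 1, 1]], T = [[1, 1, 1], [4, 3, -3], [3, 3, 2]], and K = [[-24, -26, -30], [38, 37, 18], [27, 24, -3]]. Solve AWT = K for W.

W = [[3, -1, 0], [4, -1, 4], [-4, 0, 5]]

W = A⁻¹KT⁻¹ (apply A⁻¹ on the left and T⁻¹ on the right).
det A = 2; the adjugate gives A⁻¹ = [[1/2, 1, -1], [-1/2, 0, 0], [5/2, 4, -3]].
det T = 1, so T⁻¹ = [[15, 1, -6], [-17, -1, 7], [3, 0, -1]].
A⁻¹K = [[-1, 0, 6], [12, 13, 15], [11, 11, 6]].
W = (A⁻¹K)T⁻¹ = [[3, -1, 0], [4, -1, 4], [-4, 0, 5]].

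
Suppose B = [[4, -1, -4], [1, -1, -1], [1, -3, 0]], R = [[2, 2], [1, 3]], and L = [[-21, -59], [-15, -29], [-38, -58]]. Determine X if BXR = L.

Left-multiply by B⁻¹ and right-multiply by R⁻¹: X = B⁻¹LR⁻¹.
det B = -3; the adjugate gives B⁻¹ = [[1, -4, 1], [1/3, -4/3, 0], [2/3, -11/3, 1]].
R has determinant 4; R⁻¹ = [[3/4, -1/2], [-1/4, 1/2]].
B⁻¹L = [[1, -1], [13, 19], [3, 9]].
X = (B⁻¹L)R⁻¹ = [[1, -1], [5, 3], [0, 3]].

X = [[1, -1], [5, 3], [0, 3]]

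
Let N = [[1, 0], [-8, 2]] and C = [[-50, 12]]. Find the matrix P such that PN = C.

Right-multiplying both sides by N⁻¹ gives P = CN⁻¹.
N has determinant 2; N⁻¹ = [[1, 0], [4, 1/2]].
P = CN⁻¹ = [[-50, 12]] · [[1, 0], [4, 1/2]] = [[-2, 6]].

P = [[-2, 6]]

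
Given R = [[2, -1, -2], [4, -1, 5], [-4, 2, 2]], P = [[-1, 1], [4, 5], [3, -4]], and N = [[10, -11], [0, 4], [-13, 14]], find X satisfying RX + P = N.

X = [[3, -5], [1, -4], [-3, 3]]

RX = N − P = [[11, -12], [-4, -1], [-16, 18]].
Since R multiplies X on the left, X = R⁻¹(N − P).
det R = -4, so R⁻¹ = [[3, 1/2, 7/4], [7, 1, 9/2], [-1, 0, -1/2]].
X = R⁻¹(N − P) = [[3, -5], [1, -4], [-3, 3]].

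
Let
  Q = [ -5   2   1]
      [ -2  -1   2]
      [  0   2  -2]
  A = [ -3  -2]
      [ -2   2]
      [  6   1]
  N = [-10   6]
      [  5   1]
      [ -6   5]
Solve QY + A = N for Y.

Y = [[2, 1], [-1, 5], [5, 3]]

QY = N − A = [[-7, 8], [7, -1], [-12, 4]].
Since Q multiplies Y on the left, Y = Q⁻¹(N − A).
det Q = -2, so Q⁻¹ = [[1, -3, -5/2], [2, -5, -4], [2, -5, -9/2]].
Y = Q⁻¹(N − A) = [[2, 1], [-1, 5], [5, 3]].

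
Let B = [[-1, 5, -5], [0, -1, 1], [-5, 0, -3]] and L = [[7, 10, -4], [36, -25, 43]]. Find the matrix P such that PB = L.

Right-multiplying both sides by B⁻¹ gives P = LB⁻¹.
det B = -3, so B⁻¹ = [[-1, -5, 0], [5/3, 22/3, -1/3], [5/3, 25/3, -1/3]].
P = LB⁻¹ = [[7, 10, -4], [36, -25, 43]] · [[-1, -5, 0], [5/3, 22/3, -1/3], [5/3, 25/3, -1/3]] = [[3, 5, -2], [-6, -5, -6]].

P = [[3, 5, -2], [-6, -5, -6]]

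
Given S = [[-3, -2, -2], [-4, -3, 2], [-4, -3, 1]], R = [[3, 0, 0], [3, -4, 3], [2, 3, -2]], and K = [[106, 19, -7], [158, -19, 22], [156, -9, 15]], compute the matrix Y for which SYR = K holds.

Isolating Y: multiply by S⁻¹ from the left and R⁻¹ from the right, so Y = S⁻¹KR⁻¹.
det S = -1; the adjugate gives S⁻¹ = [[-3, -8, 10], [4, 11, -14], [0, 1, -1]].
det R = -3, so R⁻¹ = [[1/3, 0, 0], [-4, 2, 3], [-17/3, 3, 4]].
S⁻¹K = [[-22, 5, -5], [-22, -7, 4], [2, -10, 7]].
Y = (S⁻¹K)R⁻¹ = [[1, -5, -5], [-2, -2, -5], [1, 1, -2]].

Y = [[1, -5, -5], [-2, -2, -5], [1, 1, -2]]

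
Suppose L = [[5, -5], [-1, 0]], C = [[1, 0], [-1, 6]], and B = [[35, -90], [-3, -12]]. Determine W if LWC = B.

W = [[5, 2], [1, 5]]

W = L⁻¹BC⁻¹ (apply L⁻¹ on the left and C⁻¹ on the right).
L has determinant -5; L⁻¹ = [[0, -1], [-1/5, -1]].
C has determinant 6; C⁻¹ = [[1, 0], [1/6, 1/6]].
L⁻¹B = [[3, 12], [-4, 30]].
W = (L⁻¹B)C⁻¹ = [[5, 2], [1, 5]].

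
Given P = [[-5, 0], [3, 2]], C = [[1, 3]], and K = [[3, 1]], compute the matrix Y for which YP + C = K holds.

YP = K − C = [[2, -2]].
Since P sits to the right of Y, Y = (K − C)P⁻¹.
det P = -10; the adjugate gives P⁻¹ = [[-1/5, 0], [3/10, 1/2]].
Y = (K − C)P⁻¹ = [[-1, -1]].

Y = [[-1, -1]]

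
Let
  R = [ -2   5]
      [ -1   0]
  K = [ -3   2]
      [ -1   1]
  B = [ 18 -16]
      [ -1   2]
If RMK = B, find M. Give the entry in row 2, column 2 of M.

M = R⁻¹BK⁻¹ (apply R⁻¹ on the left and K⁻¹ on the right).
det R = 5, so R⁻¹ = [[0, -1], [1/5, -2/5]].
det K = -1; the adjugate gives K⁻¹ = [[-1, 2], [-1, 3]].
R⁻¹B = [[1, -2], [4, -4]].
M = (R⁻¹B)K⁻¹ = [[1, -4], [0, -4]].

-4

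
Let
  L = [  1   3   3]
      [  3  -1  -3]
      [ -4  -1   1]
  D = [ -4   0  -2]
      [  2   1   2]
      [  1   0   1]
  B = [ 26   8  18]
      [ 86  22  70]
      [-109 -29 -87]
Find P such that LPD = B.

Left-multiply by L⁻¹ and right-multiply by D⁻¹: P = L⁻¹BD⁻¹.
L has determinant 2; L⁻¹ = [[-2, -3, -3], [9/2, 13/2, 6], [-7/2, -11/2, -5]].
D has determinant -2; D⁻¹ = [[-1/2, 0, -1], [0, 1, -2], [1/2, 0, 2]].
L⁻¹B = [[17, 5, 15], [22, 5, 14], [-19, -4, -13]].
P = (L⁻¹B)D⁻¹ = [[-1, 5, 3], [-4, 5, -4], [3, -4, 1]].

P = [[-1, 5, 3], [-4, 5, -4], [3, -4, 1]]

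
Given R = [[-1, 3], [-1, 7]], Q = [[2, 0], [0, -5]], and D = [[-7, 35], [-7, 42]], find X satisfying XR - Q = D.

XR = D + Q = [[-5, 35], [-7, 37]].
Since R sits to the right of X, X = (D + Q)R⁻¹.
det R = -4, so R⁻¹ = [[-7/4, 3/4], [-1/4, 1/4]].
X = (D + Q)R⁻¹ = [[0, 5], [3, 4]].

X = [[0, 5], [3, 4]]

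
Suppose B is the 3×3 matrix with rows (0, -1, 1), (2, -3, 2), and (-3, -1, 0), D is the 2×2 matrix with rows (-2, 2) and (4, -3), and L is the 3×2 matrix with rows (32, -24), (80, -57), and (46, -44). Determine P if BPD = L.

P = [[5, 1], [4, -5], [4, 3]]

Left-multiply by B⁻¹ and right-multiply by D⁻¹: P = B⁻¹LD⁻¹.
det B = -5; the adjugate gives B⁻¹ = [[-2/5, 1/5, -1/5], [6/5, -3/5, -2/5], [11/5, -3/5, -2/5]].
D has determinant -2; D⁻¹ = [[3/2, 1], [2, 1]].
B⁻¹L = [[-6, 7], [-28, 23], [4, -1]].
P = (B⁻¹L)D⁻¹ = [[5, 1], [4, -5], [4, 3]].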